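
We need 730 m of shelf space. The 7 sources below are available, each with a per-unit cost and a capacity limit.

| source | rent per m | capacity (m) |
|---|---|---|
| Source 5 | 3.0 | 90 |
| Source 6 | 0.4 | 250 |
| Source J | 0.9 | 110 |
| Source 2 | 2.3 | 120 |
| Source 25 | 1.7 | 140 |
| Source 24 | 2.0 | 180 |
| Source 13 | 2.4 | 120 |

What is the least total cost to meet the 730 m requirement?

912

Use sources in increasing cost order.
Source 6 (0.4): use full 250 ; 480 m to go.
Source J (0.9): use full 110 ; 370 m to go.
Take 140 from Source 25 at 1.7 ; need 230 more.
Source 24 (2.0): use full 180 ; 50 m to go.
Source 2 at 2.3: take 50 of its 120 ; requirement met.
Source 13, Source 5: unused.
Cost = 250×0.4 + 110×0.9 + 140×1.7 + 180×2.0 + 50×2.3 = 912.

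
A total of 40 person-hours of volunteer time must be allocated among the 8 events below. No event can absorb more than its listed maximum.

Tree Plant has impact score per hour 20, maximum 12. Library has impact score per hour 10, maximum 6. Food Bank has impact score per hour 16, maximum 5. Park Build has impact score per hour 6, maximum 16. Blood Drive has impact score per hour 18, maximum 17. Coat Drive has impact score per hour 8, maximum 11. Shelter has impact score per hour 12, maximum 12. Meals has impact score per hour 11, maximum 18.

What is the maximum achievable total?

Highest impact score per hour first: Tree Plant 20 > Blood Drive 18 > Food Bank 16 > Shelter 12 > Meals 11 > Library 10 > Coat Drive 8 > Park Build 6.
Give Tree Plant 12 to hit its cap of 12 ; 28 left.
Give Blood Drive 17 to hit its cap of 17 ; 11 left.
Food Bank takes 5 to reach its cap of 5 ; 6 left.
Only 6 left; Shelter takes them to reach 6.
Total = 20×12 + 16×5 + 18×17 + 12×6 = 698.

698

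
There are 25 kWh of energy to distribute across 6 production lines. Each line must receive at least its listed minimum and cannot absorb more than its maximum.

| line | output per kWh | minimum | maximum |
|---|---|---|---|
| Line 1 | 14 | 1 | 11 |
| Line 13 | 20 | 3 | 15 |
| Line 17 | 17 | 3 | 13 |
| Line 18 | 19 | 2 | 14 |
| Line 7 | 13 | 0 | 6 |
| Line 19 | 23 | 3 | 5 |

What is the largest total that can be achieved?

Meeting every minimum uses 1+3+3+2+0+3 = 12 kWh, leaving 13.
Highest output per kWh first: Line 19 23 > Line 13 20 > Line 18 19 > Line 17 17 > Line 1 14 > Line 7 13.
Give Line 19 2 more to hit its cap of 5 → 11 left.
Line 13: +11 (room for 12) → 14. Pool exhausted.
Total = 14×1 + 20×14 + 17×3 + 19×2 + 23×5 = 498.

498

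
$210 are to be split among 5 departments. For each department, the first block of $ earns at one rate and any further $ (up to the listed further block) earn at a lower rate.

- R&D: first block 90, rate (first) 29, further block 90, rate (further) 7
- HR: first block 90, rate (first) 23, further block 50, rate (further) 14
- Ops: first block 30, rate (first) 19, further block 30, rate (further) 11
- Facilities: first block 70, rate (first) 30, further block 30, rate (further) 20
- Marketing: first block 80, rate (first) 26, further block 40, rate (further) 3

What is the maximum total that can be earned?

6010

Treat each block as its own option and order by rate: Facilities/T1 30 > R&D/T1 29 > Marketing/T1 26 > HR/T1 23 > Facilities/T2 20 > Ops/T1 19 > HR/T2 14 > Ops/T2 11 > R&D/T2 7 > Marketing/T2 3.
Facilities T1 at 30: fill all 70 ; 140 left.
Fill R&D T1 block (90 at 29) ; 50 left.
Marketing/T1: +50 of 80 at 26; pool empty.
Total = 30×70 + 29×90 + 26×50 = 6010.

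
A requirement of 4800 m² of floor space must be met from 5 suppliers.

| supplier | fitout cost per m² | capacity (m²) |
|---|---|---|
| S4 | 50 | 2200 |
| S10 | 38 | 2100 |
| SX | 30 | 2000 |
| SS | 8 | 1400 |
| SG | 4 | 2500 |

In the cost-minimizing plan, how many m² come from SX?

900

Fill from the cheapest supplier first.
SG (4): use full 2500 — 2300 m² to go.
Take 1400 from SS at 8 — need 900 more.
SX (30): take the remaining 900 — done.
S10, S4: unused.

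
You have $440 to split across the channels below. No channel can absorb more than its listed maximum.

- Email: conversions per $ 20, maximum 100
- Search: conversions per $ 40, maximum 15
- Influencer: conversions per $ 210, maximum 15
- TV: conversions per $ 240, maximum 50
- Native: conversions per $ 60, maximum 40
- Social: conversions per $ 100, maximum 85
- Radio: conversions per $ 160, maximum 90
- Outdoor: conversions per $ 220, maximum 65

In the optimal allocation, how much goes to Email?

80

Rank by conversions per $: TV 240 > Outdoor 220 > Influencer 210 > Radio 160 > Social 100 > Native 60 > Search 40 > Email 20.
Give TV 50 to hit its cap of 50 ; 390 left.
Outdoor: +65 to 65 (cap) ; 325 left.
Influencer: +15 to 15 (cap) ; 310 left.
Radio: +90 to 90 (cap) ; 220 left.
Social takes 85 to reach its cap of 85 ; 135 left.
Give Native 40 to hit its cap of 40 ; 95 left.
Search: +15 to 15 (cap) ; 80 left.
Only 80 left; Email takes them to reach 80.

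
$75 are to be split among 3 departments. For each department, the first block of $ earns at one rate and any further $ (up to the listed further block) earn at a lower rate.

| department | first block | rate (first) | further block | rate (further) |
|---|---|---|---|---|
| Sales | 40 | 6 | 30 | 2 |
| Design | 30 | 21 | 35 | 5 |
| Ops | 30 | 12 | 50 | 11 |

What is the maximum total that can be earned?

1155

Order all 6 blocks by rate: Design/first 21 > Ops/first 12 > Ops/second 11 > Sales/first 6 > Design/second 5 > Sales/second 2.
Fill Design first block (30 at 21) → 45 left.
Ops/first (12): +30 → 15 left.
Ops/second: +15 of 50 at 11; pool empty.
Total = 21×30 + 12×30 + 11×15 = 1155.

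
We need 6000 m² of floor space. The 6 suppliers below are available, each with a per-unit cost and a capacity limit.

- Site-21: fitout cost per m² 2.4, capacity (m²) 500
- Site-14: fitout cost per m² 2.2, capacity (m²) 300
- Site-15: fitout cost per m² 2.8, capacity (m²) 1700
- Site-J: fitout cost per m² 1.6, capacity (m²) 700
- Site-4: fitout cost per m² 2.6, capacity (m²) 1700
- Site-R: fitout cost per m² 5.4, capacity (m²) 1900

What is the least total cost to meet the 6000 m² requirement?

Cheapest first:
Site-J (1.6): use full 700 ; 5300 m² to go.
Site-14 at 2.2: take all 300 m² ; 5000 still needed.
Site-21 at 2.4: take all 500 m² ; 4500 still needed.
Site-4 (2.6): use full 1700 ; 2800 m² to go.
Take 1700 from Site-15 at 2.8 ; need 1100 more.
Site-R at 5.4: take 1100 of its 1900 ; requirement met.
Cost = 700×1.6 + 300×2.2 + 500×2.4 + 1700×2.6 + 1700×2.8 + 1100×5.4 = 18100.

18100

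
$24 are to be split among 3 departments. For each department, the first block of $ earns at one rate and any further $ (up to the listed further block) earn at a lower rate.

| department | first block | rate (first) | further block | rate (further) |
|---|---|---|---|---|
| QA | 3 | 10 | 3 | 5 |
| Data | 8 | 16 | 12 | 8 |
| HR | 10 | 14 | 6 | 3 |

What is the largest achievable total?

322

Order all 6 blocks by rate: Data/tier1 16 > HR/tier1 14 > QA/tier1 10 > Data/tier2 8 > QA/tier2 5 > HR/tier2 3.
Data tier1 at 16: fill all 8 ; 16 left.
HR/tier1 (14): +10 ; 6 left.
Fill QA tier1 block (3 at 10) ; 3 left.
Data tier2 at 8: only 3 left, fill 3.
Total = 16×8 + 14×10 + 10×3 + 8×3 = 322.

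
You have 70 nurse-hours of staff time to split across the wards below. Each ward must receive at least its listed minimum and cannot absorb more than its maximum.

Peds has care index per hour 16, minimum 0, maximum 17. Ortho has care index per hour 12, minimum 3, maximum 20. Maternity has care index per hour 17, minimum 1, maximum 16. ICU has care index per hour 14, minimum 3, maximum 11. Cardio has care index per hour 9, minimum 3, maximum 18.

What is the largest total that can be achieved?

992

Meeting every minimum uses 0+3+1+3+3 = 10 nurse-hours, leaving 60.
Rank by care index per hour: Maternity 17 > Peds 16 > ICU 14 > Ortho 12 > Cardio 9.
Maternity takes 15 more to reach its cap of 16 — 45 left.
Give Peds 17 more to hit its cap of 17 — 28 left.
ICU takes 8 more to reach its cap of 11 — 20 left.
Ortho: +17 to 20 (cap) — 3 left.
Cardio: +3 (room for 15) → 6. Pool exhausted.
Total = 16×17 + 12×20 + 17×16 + 14×11 + 9×6 = 992.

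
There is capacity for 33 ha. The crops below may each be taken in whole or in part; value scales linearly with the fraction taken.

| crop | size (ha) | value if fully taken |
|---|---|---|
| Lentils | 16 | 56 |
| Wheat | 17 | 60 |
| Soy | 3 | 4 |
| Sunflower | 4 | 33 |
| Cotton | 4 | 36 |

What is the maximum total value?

157

Rank by value-to-size ratio: Cotton 36/4≈9, Sunflower 33/4≈8.25, Wheat 60/17≈3.53, Lentils 56/16≈3.5, Soy 4/3≈1.33.
Cotton: take in full, 4 ha for value 36 — 29 left.
Take all of Sunflower (4 ha, value 33) — 25 ha left.
Take all of Wheat (17 ha, value 60) — 8 ha left.
8 ha left: a 8/16 share of Lentils gives 56×8/16 = 28.
Total value = 157.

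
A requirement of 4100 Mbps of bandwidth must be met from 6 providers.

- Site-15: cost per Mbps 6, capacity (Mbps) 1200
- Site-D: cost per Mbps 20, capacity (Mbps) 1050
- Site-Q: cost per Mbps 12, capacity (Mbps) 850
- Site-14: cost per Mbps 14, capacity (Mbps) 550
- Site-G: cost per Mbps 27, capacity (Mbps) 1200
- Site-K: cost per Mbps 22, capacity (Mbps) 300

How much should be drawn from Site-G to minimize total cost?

150

Fill from the cheapest provider first.
Site-15 (6): use full 1200 ; 2900 Mbps to go.
Take 850 from Site-Q at 12 ; need 2050 more.
Site-14 (14): use full 550 ; 1500 Mbps to go.
Site-D at 20: take all 1050 Mbps ; 450 still needed.
Site-K at 22: take all 300 Mbps ; 150 still needed.
Take 150 from Site-G at 27 to finish.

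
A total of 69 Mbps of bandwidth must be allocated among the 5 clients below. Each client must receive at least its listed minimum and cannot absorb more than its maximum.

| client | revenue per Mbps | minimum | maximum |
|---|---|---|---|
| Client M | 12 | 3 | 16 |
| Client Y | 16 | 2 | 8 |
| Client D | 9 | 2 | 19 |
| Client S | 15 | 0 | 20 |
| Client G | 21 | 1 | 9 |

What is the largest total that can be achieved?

Meeting every minimum uses 3+2+2+0+1 = 8 Mbps, leaving 61.
Order the clients by revenue per Mbps: Client G 21 > Client Y 16 > Client S 15 > Client M 12 > Client D 9.
Client G takes 8 more to reach its cap of 9 → 53 left.
Client Y: +6 to 8 (cap) → 47 left.
Client S takes 20 more to reach its cap of 20 → 27 left.
Client M takes 13 more to reach its cap of 16 → 14 left.
Client D: +14 (room for 17) → 16. Pool exhausted.
Total = 12×16 + 16×8 + 9×16 + 15×20 + 21×9 = 953.

953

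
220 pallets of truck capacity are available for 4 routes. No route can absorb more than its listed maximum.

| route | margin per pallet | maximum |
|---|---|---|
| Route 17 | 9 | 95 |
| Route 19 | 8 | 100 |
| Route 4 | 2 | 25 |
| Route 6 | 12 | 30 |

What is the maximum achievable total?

1975

Order the routes by margin per pallet: Route 6 12 > Route 17 9 > Route 19 8 > Route 4 2.
Give Route 6 30 to hit its cap of 30 — 190 left.
Route 17: +95 to 95 (cap) — 95 left.
Route 19: +95 (room for 100) → 95. Pool exhausted.
Total = 9×95 + 8×95 + 12×30 = 1975.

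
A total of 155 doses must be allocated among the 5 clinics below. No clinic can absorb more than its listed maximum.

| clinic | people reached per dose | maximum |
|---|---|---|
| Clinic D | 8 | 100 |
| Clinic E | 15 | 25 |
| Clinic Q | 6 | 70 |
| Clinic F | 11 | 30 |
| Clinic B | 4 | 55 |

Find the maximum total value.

Order the clinics by people reached per dose: Clinic E 15 > Clinic F 11 > Clinic D 8 > Clinic Q 6 > Clinic B 4.
Clinic E: +25 to 25 (cap) — 130 left.
Give Clinic F 30 to hit its cap of 30 — 100 left.
Clinic D: +100 to 100 (cap) — 0 left.
Total = 8×100 + 15×25 + 11×30 = 1505.

1505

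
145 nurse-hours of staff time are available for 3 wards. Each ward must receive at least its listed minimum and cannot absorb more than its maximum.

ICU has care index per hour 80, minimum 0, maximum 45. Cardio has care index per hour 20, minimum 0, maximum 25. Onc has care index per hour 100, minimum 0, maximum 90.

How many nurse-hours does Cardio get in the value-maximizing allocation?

Meeting every minimum uses 0+0+0 = 0 nurse-hours, leaving 145.
Highest care index per hour first: Onc 100 > ICU 80 > Cardio 20.
Onc takes 90 more to reach its cap of 90 ; 55 left.
ICU: +45 to 45 (cap) ; 10 left.
Only 10 left; Cardio takes them to reach 10.

10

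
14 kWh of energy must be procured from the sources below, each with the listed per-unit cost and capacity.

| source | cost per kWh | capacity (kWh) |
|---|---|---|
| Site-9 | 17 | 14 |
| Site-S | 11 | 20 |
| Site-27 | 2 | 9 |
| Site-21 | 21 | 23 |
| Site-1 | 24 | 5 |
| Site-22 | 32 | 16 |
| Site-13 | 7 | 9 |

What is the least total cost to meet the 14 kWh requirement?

Fill from the cheapest source first.
Site-27 at 2: take all 9 kWh ; 5 still needed.
Site-13 (7): take the remaining 5 ; done.
Site-S, Site-9, Site-21, Site-1, Site-22: unused.
Cost = 9×2 + 5×7 = 53.

53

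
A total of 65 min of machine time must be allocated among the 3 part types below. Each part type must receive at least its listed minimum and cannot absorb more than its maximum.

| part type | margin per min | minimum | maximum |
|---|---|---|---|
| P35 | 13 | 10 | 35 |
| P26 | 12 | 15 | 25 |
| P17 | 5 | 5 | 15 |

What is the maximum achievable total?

780

Meeting every minimum uses 10+15+5 = 30 min, leaving 35.
Rank by margin per min: P35 13 > P26 12 > P17 5.
Give P35 25 more to hit its cap of 35 — 10 left.
Give P26 10 more to hit its cap of 25 — 0 left.
Total = 13×35 + 12×25 + 5×5 = 780.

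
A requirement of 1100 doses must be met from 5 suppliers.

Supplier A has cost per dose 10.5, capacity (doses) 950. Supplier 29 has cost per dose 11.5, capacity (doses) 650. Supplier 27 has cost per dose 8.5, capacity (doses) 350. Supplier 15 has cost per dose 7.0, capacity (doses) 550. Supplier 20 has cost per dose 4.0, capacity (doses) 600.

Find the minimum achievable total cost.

5900

Cheapest first:
Take 600 from Supplier 20 at 4.0 ; need 500 more.
Supplier 15 at 7.0: take 500 of its 550 ; requirement met.
Supplier 27, Supplier A, Supplier 29: unused.
Cost = 600×4.0 + 500×7.0 = 5900.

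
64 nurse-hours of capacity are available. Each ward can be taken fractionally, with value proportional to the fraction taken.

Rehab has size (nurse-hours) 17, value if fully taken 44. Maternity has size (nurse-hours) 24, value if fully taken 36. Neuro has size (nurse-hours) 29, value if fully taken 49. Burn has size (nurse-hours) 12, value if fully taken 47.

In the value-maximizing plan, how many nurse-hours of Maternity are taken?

6

Rank by value-to-size ratio: Burn 47/12≈3.92, Rehab 44/17≈2.59, Neuro 49/29≈1.69, Maternity 36/24≈1.5.
Burn: take in full, 12 nurse-hours for value 47 — 52 left.
All 17 nurse-hours of Rehab fit (value 44) — 35 remain.
All 29 nurse-hours of Neuro fit (value 49) — 6 remain.
Fill the last 6 nurse-hours with part of Maternity: 6/24 of it earns 9.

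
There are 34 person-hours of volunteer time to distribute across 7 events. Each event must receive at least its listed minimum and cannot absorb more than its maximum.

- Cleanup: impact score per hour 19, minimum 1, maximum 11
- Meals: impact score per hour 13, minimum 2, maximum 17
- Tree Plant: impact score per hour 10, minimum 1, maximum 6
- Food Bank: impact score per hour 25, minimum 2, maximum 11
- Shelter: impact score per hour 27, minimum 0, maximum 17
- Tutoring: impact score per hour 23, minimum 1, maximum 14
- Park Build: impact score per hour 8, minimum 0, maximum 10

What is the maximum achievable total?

Meeting every minimum uses 1+2+1+2+0+1+0 = 7 person-hours, leaving 27.
Rank by impact score per hour: Shelter 27 > Food Bank 25 > Tutoring 23 > Cleanup 19 > Meals 13 > Tree Plant 10 > Park Build 8.
Shelter takes 17 more to reach its cap of 17 → 10 left.
Food Bank: +9 to 11 (cap) → 1 left.
Tutoring: +1 (room for 13) → 2. Pool exhausted.
Total = 19×1 + 13×2 + 10×1 + 25×11 + 27×17 + 23×2 = 835.

835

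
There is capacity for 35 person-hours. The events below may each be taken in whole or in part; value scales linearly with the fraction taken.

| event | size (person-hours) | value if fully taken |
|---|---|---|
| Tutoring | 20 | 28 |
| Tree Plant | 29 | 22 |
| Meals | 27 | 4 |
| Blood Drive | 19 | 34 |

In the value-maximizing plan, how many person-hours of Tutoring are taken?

16

Rank by value-to-size ratio: Blood Drive 34/19≈1.79, Tutoring 28/20≈1.4, Tree Plant 22/29≈0.759, Meals 4/27≈0.148.
Blood Drive: take in full, 19 person-hours for value 34 → 16 left.
16 person-hours left: a 16/20 share of Tutoring gives 28×16/20 = 22.4.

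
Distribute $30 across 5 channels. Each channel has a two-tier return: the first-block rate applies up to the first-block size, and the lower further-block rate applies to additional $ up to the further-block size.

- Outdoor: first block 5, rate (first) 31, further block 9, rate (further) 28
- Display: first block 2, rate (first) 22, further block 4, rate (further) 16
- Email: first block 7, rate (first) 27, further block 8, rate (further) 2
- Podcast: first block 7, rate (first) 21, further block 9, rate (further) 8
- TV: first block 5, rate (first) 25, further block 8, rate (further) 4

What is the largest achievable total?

Order all 10 blocks by rate: Outdoor/T1 31 > Outdoor/T2 28 > Email/T1 27 > TV/T1 25 > Display/T1 22 > Podcast/T1 21 > Display/T2 16 > Podcast/T2 8 > TV/T2 4 > Email/T2 2.
Outdoor/T1 (31): +5 ; 25 left.
Outdoor T2 at 28: fill all 9 ; 16 left.
Fill Email T1 block (7 at 27) ; 9 left.
Fill TV T1 block (5 at 25) ; 4 left.
Display T1 at 22: fill all 2 ; 2 left.
Podcast T1 at 21: only 2 left, fill 2.
Total = 31×5 + 28×9 + 27×7 + 25×5 + 22×2 + 21×2 = 807.

807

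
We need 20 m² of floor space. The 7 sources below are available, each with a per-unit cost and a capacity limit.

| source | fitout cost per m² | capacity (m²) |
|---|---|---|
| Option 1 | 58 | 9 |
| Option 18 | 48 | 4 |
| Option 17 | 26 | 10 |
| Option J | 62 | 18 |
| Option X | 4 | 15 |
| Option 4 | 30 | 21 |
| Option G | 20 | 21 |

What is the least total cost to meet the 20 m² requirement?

Use sources in increasing cost order.
Option X at 4: take all 15 m² → 5 still needed.
Take 5 from Option G at 20 to finish.
Option 17, Option 4, Option 18, Option 1, Option J: unused.
Cost = 15×4 + 5×20 = 160.

160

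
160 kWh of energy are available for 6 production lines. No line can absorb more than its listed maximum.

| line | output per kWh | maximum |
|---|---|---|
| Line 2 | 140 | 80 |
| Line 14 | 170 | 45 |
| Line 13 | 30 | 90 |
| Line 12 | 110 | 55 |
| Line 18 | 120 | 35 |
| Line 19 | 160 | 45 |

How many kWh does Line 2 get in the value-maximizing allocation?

70

Order the production lines by output per kWh: Line 14 170 > Line 19 160 > Line 2 140 > Line 18 120 > Line 12 110 > Line 13 30.
Line 14 takes 45 to reach its cap of 45 — 115 left.
Line 19 takes 45 to reach its cap of 45 — 70 left.
Only 70 left; Line 2 takes them to reach 70.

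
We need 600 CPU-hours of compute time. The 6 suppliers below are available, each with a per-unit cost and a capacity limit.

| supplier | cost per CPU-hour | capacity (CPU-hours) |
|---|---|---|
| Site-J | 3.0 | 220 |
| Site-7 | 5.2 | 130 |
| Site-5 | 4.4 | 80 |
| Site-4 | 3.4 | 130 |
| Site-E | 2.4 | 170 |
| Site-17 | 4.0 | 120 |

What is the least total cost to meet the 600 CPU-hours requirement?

Cheapest first:
Take 170 from Site-E at 2.4 → need 430 more.
Site-J at 3.0: take all 220 CPU-hours → 210 still needed.
Site-4 at 3.4: take all 130 CPU-hours → 80 still needed.
Site-17 (4.0): take the remaining 80 → done.
Site-5, Site-7: unused.
Cost = 170×2.4 + 220×3.0 + 130×3.4 + 80×4.0 = 1830.

1830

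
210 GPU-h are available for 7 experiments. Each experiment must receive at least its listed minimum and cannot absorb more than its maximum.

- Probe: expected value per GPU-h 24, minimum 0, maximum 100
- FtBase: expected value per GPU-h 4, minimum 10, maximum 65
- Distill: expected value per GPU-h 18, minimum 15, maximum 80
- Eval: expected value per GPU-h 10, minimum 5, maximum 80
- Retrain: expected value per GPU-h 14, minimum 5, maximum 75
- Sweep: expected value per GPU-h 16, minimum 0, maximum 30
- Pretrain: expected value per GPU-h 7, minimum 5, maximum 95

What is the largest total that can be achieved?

4115

Meeting every minimum uses 0+10+15+5+5+0+5 = 40 GPU-h, leaving 170.
Highest expected value per GPU-h first: Probe 24 > Distill 18 > Sweep 16 > Retrain 14 > Eval 10 > Pretrain 7 > FtBase 4.
Probe: +100 to 100 (cap) → 70 left.
Give Distill 65 more to hit its cap of 80 → 5 left.
Sweep has room for 30 more but only 5 remain, so it gets 5.
Total = 24×100 + 4×10 + 18×80 + 10×5 + 14×5 + 16×5 + 7×5 = 4115.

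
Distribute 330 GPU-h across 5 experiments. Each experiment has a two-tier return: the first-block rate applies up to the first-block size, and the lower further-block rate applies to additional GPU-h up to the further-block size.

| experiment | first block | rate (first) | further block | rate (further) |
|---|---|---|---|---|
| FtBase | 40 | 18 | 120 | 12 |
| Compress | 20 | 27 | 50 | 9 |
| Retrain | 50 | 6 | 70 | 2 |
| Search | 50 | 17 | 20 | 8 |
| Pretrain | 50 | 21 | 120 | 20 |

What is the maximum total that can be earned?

6160

Treat each block as its own option and order by rate: Compress/first 27 > Pretrain/first 21 > Pretrain/second 20 > FtBase/first 18 > Search/first 17 > FtBase/second 12 > Compress/second 9 > Search/second 8 > Retrain/first 6 > Retrain/second 2.
Compress first at 27: fill all 20 — 310 left.
Fill Pretrain first block (50 at 21) — 260 left.
Fill Pretrain second block (120 at 20) — 140 left.
FtBase/first (18): +40 — 100 left.
Search/first (17): +50 — 50 left.
50 remain; put them into FtBase second at 12.
Total = 27×20 + 21×50 + 20×120 + 18×40 + 17×50 + 12×50 = 6160.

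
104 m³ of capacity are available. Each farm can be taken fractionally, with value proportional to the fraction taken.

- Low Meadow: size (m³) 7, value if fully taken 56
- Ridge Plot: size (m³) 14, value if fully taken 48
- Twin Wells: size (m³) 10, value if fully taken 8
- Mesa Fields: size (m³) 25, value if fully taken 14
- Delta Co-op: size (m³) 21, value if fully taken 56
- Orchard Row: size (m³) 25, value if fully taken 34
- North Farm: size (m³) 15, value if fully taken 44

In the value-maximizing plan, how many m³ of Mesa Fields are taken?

12

Rank by value-to-size ratio: Low Meadow 56/7≈8, Ridge Plot 48/14≈3.43, North Farm 44/15≈2.93, Delta Co-op 56/21≈2.67, Orchard Row 34/25≈1.36, Twin Wells 8/10≈0.8, Mesa Fields 14/25≈0.56.
Low Meadow: take in full, 7 m³ for value 56 ; 97 left.
All 14 m³ of Ridge Plot fit (value 48) ; 83 remain.
North Farm: take in full, 15 m³ for value 44 ; 68 left.
All 21 m³ of Delta Co-op fit (value 56) ; 47 remain.
Orchard Row: take in full, 25 m³ for value 34 ; 22 left.
All 10 m³ of Twin Wells fit (value 8) ; 12 remain.
Only 12 m³ remain; take 12/25 of Mesa Fields for value 14×12/25 = 6.72.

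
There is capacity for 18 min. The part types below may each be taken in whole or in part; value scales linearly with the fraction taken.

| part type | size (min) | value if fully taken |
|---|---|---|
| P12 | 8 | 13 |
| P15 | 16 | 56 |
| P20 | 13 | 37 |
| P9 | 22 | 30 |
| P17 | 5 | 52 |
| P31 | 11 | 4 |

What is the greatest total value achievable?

Rank by value-to-size ratio: P17 52/5≈10.4, P15 56/16≈3.5, P20 37/13≈2.85, P12 13/8≈1.62, P9 30/22≈1.36, P31 4/11≈0.364.
All 5 min of P17 fit (value 52) — 13 remain.
Fill the last 13 min with part of P15: 13/16 of it earns 45.5.
Total value = 97.5.

97.5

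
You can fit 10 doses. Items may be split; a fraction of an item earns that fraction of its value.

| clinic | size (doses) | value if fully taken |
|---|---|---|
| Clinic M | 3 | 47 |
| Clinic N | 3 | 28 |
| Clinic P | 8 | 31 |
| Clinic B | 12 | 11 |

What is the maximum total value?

90.5

Rank by value-to-size ratio: Clinic M 47/3≈15.7, Clinic N 28/3≈9.33, Clinic P 31/8≈3.88, Clinic B 11/12≈0.917.
Take all of Clinic M (3 doses, value 47) ; 7 doses left.
All 3 doses of Clinic N fit (value 28) ; 4 remain.
4 doses left: a 4/8 share of Clinic P gives 31×4/8 = 15.5.
Total value = 90.5.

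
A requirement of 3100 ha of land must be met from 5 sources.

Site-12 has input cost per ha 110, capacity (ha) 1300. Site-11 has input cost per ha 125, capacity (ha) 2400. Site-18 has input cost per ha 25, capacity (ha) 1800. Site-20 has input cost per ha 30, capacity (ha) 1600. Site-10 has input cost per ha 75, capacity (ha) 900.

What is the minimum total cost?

84000

Fill from the cheapest source first.
Take 1800 from Site-18 at 25 → need 1300 more.
Take 1300 from Site-20 at 30 to finish.
Site-10, Site-12, Site-11: unused.
Cost = 1800×25 + 1300×30 = 84000.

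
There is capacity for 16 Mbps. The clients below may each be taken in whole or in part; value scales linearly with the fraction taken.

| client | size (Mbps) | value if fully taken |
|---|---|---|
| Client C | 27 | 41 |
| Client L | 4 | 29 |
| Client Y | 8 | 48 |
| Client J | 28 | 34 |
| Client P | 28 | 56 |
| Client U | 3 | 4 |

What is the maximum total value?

Best value per unit of size first: Client L 29/4≈7.25, Client Y 48/8≈6, Client P 56/28≈2, Client C 41/27≈1.52, Client U 4/3≈1.33, Client J 34/28≈1.21.
Client L: take in full, 4 Mbps for value 29 ; 12 left.
All 8 Mbps of Client Y fit (value 48) ; 4 remain.
4 Mbps left: a 4/28 share of Client P gives 56×4/28 = 8.
Total value = 85.

85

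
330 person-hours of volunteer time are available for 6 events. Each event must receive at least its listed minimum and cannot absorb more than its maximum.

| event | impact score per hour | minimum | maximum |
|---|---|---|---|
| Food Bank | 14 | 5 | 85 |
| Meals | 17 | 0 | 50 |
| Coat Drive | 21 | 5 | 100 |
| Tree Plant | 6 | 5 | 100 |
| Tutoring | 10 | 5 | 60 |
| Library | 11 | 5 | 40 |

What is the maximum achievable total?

Meeting every minimum uses 5+0+5+5+5+5 = 25 person-hours, leaving 305.
Highest impact score per hour first: Coat Drive 21 > Meals 17 > Food Bank 14 > Library 11 > Tutoring 10 > Tree Plant 6.
Coat Drive takes 95 more to reach its cap of 100 — 210 left.
Give Meals 50 more to hit its cap of 50 — 160 left.
Food Bank: +80 to 85 (cap) — 80 left.
Give Library 35 more to hit its cap of 40 — 45 left.
Tutoring has room for 55 more but only 45 remain, so it gets 50.
Total = 14×85 + 17×50 + 21×100 + 6×5 + 10×50 + 11×40 = 5110.

5110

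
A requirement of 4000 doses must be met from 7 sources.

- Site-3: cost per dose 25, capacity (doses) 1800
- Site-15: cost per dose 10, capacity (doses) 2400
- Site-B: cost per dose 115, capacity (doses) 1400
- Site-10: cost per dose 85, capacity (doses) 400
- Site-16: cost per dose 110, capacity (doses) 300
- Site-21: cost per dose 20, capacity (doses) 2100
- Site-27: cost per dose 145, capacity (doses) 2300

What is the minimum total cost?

Use sources in increasing cost order.
Site-15 at 10: take all 2400 doses — 1600 still needed.
Site-21 (20): take the remaining 1600 — done.
Site-3, Site-10, Site-16, Site-B, Site-27: unused.
Cost = 2400×10 + 1600×20 = 56000.

56000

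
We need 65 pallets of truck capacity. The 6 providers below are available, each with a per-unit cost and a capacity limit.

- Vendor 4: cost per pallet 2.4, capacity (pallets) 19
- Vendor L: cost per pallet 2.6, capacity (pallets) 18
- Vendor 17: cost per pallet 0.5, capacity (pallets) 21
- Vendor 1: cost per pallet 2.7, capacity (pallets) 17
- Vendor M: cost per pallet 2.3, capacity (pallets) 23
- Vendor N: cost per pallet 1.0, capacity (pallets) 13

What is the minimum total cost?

95.6

Use providers in increasing cost order.
Vendor 17 at 0.5: take all 21 pallets — 44 still needed.
Vendor N at 1.0: take all 13 pallets — 31 still needed.
Vendor M (2.3): use full 23 — 8 pallets to go.
Vendor 4 (2.4): take the remaining 8 — done.
Vendor L, Vendor 1: unused.
Cost = 21×0.5 + 13×1.0 + 23×2.3 + 8×2.4 = 95.6.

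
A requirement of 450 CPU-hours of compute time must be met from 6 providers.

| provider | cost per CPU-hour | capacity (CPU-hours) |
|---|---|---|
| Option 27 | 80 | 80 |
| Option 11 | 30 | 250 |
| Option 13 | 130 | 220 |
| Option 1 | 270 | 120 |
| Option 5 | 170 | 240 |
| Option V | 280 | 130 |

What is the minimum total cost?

29500

Fill from the cheapest provider first.
Option 11 at 30: take all 250 CPU-hours ; 200 still needed.
Take 80 from Option 27 at 80 ; need 120 more.
Option 13 (130): take the remaining 120 ; done.
Option 5, Option 1, Option V: unused.
Cost = 250×30 + 80×80 + 120×130 = 29500.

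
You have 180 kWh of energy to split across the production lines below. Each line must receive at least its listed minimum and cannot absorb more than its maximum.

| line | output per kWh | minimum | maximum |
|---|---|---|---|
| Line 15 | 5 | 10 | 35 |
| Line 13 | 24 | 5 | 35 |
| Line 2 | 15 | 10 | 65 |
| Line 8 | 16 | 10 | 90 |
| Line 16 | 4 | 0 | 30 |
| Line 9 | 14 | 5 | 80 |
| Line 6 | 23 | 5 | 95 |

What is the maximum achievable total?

Meeting every minimum uses 10+5+10+10+0+5+5 = 45 kWh, leaving 135.
Order the production lines by output per kWh: Line 13 24 > Line 6 23 > Line 8 16 > Line 2 15 > Line 9 14 > Line 15 5 > Line 16 4.
Line 13 takes 30 more to reach its cap of 35 — 105 left.
Give Line 6 90 more to hit its cap of 95 — 15 left.
Line 8: +15 (room for 80) → 25. Pool exhausted.
Total = 5×10 + 24×35 + 15×10 + 16×25 + 14×5 + 23×95 = 3695.

3695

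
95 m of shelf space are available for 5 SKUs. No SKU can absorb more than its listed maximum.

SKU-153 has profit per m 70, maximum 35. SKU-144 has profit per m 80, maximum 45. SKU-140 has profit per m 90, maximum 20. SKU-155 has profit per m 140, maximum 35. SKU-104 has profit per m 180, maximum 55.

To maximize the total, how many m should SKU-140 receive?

Order the SKUs by profit per m: SKU-104 180 > SKU-155 140 > SKU-140 90 > SKU-144 80 > SKU-153 70.
SKU-104 takes 55 to reach its cap of 55 ; 40 left.
SKU-155: +35 to 35 (cap) ; 5 left.
SKU-140: +5 (room for 20) → 5. Pool exhausted.

5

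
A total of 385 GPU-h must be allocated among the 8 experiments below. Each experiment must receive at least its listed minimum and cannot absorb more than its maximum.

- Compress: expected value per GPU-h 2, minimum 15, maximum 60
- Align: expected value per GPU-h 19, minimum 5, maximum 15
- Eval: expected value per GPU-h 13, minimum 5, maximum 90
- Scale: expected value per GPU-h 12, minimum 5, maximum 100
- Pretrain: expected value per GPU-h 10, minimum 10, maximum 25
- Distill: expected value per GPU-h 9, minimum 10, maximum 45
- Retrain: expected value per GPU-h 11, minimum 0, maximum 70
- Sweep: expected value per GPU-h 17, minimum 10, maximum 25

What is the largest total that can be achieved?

4535

Meeting every minimum uses 15+5+5+5+10+10+0+10 = 60 GPU-h, leaving 325.
Rank by expected value per GPU-h: Align 19 > Sweep 17 > Eval 13 > Scale 12 > Retrain 11 > Pretrain 10 > Distill 9 > Compress 2.
Align: +10 to 15 (cap) → 315 left.
Give Sweep 15 more to hit its cap of 25 → 300 left.
Give Eval 85 more to hit its cap of 90 → 215 left.
Scale takes 95 more to reach its cap of 100 → 120 left.
Retrain takes 70 more to reach its cap of 70 → 50 left.
Pretrain: +15 to 25 (cap) → 35 left.
Distill: +35 to 45 (cap) → 0 left.
Total = 2×15 + 19×15 + 13×90 + 12×100 + 10×25 + 9×45 + 11×70 + 17×25 = 4535.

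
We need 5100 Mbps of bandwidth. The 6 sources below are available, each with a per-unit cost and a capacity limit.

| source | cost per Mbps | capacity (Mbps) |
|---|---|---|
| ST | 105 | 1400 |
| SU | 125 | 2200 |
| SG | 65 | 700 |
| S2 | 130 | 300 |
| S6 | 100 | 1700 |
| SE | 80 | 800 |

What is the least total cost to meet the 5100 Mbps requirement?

489000

Cheapest first:
SG at 65: take all 700 Mbps — 4400 still needed.
SE (80): use full 800 — 3600 Mbps to go.
S6 at 100: take all 1700 Mbps — 1900 still needed.
Take 1400 from ST at 105 — need 500 more.
Take 500 from SU at 125 to finish.
S2: unused.
Cost = 700×65 + 800×80 + 1700×100 + 1400×105 + 500×125 = 489000.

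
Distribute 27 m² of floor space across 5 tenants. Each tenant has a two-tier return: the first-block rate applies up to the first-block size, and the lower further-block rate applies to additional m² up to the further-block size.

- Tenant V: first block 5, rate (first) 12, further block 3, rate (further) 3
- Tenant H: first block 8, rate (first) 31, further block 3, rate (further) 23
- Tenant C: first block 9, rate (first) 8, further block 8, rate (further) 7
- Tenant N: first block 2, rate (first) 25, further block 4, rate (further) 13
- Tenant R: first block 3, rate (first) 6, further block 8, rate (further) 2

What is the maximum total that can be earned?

Order all 10 blocks by rate: Tenant H/T1 31 > Tenant N/T1 25 > Tenant H/T2 23 > Tenant N/T2 13 > Tenant V/T1 12 > Tenant C/T1 8 > Tenant C/T2 7 > Tenant R/T1 6 > Tenant V/T2 3 > Tenant R/T2 2.
Tenant H T1 at 31: fill all 8 → 19 left.
Fill Tenant N T1 block (2 at 25) → 17 left.
Tenant H T2 at 23: fill all 3 → 14 left.
Tenant N T2 at 13: fill all 4 → 10 left.
Tenant V/T1 (12): +5 → 5 left.
Tenant C/T1: +5 of 9 at 8; pool empty.
Total = 31×8 + 25×2 + 23×3 + 13×4 + 12×5 + 8×5 = 519.

519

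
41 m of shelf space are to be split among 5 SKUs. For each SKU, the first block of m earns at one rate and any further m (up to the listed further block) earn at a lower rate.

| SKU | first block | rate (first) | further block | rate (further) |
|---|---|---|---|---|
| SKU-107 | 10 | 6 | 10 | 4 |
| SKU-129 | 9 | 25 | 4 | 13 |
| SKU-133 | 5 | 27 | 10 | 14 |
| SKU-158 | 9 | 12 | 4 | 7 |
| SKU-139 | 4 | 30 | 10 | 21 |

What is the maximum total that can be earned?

Treat each block as its own option and order by rate: SKU-139/tier1 30 > SKU-133/tier1 27 > SKU-129/tier1 25 > SKU-139/tier2 21 > SKU-133/tier2 14 > SKU-129/tier2 13 > SKU-158/tier1 12 > SKU-158/tier2 7 > SKU-107/tier1 6 > SKU-107/tier2 4.
Fill SKU-139 tier1 block (4 at 30) — 37 left.
Fill SKU-133 tier1 block (5 at 27) — 32 left.
Fill SKU-129 tier1 block (9 at 25) — 23 left.
SKU-139/tier2 (21): +10 — 13 left.
SKU-133 tier2 at 14: fill all 10 — 3 left.
SKU-129 tier2 at 13: only 3 left, fill 3.
Total = 30×4 + 27×5 + 25×9 + 21×10 + 14×10 + 13×3 = 869.

869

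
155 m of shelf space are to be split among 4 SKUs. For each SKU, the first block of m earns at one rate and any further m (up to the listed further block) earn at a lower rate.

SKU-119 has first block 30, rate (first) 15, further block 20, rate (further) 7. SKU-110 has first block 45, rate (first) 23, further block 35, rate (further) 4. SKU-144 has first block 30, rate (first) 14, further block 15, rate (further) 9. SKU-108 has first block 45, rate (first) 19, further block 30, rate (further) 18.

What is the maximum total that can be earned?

2950

Order all 8 blocks by rate: SKU-110/tier1 23 > SKU-108/tier1 19 > SKU-108/tier2 18 > SKU-119/tier1 15 > SKU-144/tier1 14 > SKU-144/tier2 9 > SKU-119/tier2 7 > SKU-110/tier2 4.
SKU-110/tier1 (23): +45 → 110 left.
SKU-108/tier1 (19): +45 → 65 left.
SKU-108 tier2 at 18: fill all 30 → 35 left.
SKU-119/tier1 (15): +30 → 5 left.
SKU-144 tier1 at 14: only 5 left, fill 5.
Total = 23×45 + 19×45 + 18×30 + 15×30 + 14×5 = 2950.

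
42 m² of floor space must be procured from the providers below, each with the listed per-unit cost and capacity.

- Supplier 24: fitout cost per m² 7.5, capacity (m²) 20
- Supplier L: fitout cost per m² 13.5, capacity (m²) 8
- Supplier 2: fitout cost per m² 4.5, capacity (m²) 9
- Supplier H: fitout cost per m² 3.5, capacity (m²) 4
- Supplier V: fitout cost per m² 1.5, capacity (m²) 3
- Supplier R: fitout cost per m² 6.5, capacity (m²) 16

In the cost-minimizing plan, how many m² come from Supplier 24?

10

Fill from the cheapest provider first.
Take 3 from Supplier V at 1.5 — need 39 more.
Take 4 from Supplier H at 3.5 — need 35 more.
Supplier 2 (4.5): use full 9 — 26 m² to go.
Take 16 from Supplier R at 6.5 — need 10 more.
Take 10 from Supplier 24 at 7.5 to finish.
Supplier L: unused.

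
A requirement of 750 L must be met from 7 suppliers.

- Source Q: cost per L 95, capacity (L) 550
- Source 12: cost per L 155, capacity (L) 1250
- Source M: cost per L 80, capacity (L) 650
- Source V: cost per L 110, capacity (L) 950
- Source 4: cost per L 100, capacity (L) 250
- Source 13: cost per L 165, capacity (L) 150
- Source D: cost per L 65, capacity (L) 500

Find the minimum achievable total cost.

52500

Use suppliers in increasing cost order.
Source D (65): use full 500 — 250 L to go.
Source M (80): take the remaining 250 — done.
Source Q, Source 4, Source V, Source 12, Source 13: unused.
Cost = 500×65 + 250×80 = 52500.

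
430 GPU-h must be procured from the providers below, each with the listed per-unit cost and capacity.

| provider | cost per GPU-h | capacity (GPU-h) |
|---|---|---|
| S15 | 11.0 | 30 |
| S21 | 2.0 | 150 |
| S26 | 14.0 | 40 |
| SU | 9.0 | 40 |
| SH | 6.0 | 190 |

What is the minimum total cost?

2410

Cheapest first:
Take 150 from S21 at 2.0 ; need 280 more.
SH at 6.0: take all 190 GPU-h ; 90 still needed.
SU at 9.0: take all 40 GPU-h ; 50 still needed.
S15 at 11.0: take all 30 GPU-h ; 20 still needed.
Take 20 from S26 at 14.0 to finish.
Cost = 150×2.0 + 190×6.0 + 40×9.0 + 30×11.0 + 20×14.0 = 2410.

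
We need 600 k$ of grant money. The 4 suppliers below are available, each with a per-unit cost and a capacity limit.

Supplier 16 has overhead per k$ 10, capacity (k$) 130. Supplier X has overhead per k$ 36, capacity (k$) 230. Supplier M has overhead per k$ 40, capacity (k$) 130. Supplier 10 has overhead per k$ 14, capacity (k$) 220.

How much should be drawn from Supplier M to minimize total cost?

Fill from the cheapest supplier first.
Supplier 16 at 10: take all 130 k$ → 470 still needed.
Supplier 10 at 14: take all 220 k$ → 250 still needed.
Take 230 from Supplier X at 36 → need 20 more.
Supplier M at 40: take 20 of its 130 → requirement met.

20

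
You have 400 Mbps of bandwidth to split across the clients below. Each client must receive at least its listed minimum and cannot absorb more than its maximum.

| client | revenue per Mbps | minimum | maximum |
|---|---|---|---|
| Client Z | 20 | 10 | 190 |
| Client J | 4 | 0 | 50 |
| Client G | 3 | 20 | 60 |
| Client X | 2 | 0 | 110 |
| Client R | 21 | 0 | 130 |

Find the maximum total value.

Meeting every minimum uses 10+0+20+0+0 = 30 Mbps, leaving 370.
Rank by revenue per Mbps: Client R 21 > Client Z 20 > Client J 4 > Client G 3 > Client X 2.
Client R takes 130 more to reach its cap of 130 → 240 left.
Client Z takes 180 more to reach its cap of 190 → 60 left.
Give Client J 50 more to hit its cap of 50 → 10 left.
Only 10 left; Client G takes them to reach 30.
Total = 20×190 + 4×50 + 3×30 + 21×130 = 6820.

6820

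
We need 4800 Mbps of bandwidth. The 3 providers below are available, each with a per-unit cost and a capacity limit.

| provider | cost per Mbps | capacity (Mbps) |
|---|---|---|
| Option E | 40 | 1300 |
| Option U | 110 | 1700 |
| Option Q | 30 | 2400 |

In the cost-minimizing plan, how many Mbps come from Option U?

Use providers in increasing cost order.
Option Q (30): use full 2400 ; 2400 Mbps to go.
Take 1300 from Option E at 40 ; need 1100 more.
Take 1100 from Option U at 110 to finish.

1100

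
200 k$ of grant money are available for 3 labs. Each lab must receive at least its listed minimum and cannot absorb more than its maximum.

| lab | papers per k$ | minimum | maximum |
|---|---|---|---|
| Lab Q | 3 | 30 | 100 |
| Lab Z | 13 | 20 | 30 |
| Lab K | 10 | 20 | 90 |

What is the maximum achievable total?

Meeting every minimum uses 30+20+20 = 70 k$, leaving 130.
Rank by papers per k$: Lab Z 13 > Lab K 10 > Lab Q 3.
Lab Z takes 10 more to reach its cap of 30 — 120 left.
Lab K takes 70 more to reach its cap of 90 — 50 left.
Lab Q has room for 70 more but only 50 remain, so it gets 80.
Total = 3×80 + 13×30 + 10×90 = 1530.

1530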